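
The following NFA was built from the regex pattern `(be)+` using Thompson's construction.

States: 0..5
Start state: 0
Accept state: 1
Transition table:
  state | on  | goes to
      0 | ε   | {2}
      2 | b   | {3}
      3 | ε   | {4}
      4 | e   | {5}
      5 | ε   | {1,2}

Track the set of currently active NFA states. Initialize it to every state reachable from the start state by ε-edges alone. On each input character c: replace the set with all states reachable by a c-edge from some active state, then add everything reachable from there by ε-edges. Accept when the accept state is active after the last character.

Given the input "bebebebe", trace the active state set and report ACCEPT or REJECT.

initial (ε-close {0}): {0,2}
'b' @ 1: {3,4}
'e' @ 2: {1,2,5}  (accept∈set)
'b' @ 3: {3,4}
'e' @ 4: {1,2,5}  (accept∈set)
'b' @ 5: {3,4}
'e' @ 6: {1,2,5}  (accept∈set)
'b' @ 7: {3,4}
'e' @ 8: {1,2,5}  (accept∈set)
final: {1,2,5}; accept 1 in set

Answer: ACCEPT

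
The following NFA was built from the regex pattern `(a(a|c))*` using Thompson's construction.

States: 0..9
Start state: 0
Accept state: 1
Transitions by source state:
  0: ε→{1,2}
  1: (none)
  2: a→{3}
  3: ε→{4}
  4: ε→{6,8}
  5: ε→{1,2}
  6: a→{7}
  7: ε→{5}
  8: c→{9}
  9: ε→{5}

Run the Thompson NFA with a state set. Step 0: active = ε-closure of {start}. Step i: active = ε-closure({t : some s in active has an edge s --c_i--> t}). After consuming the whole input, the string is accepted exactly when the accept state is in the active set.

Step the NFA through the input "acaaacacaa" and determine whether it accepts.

Answer: ACCEPT

Trace:
initial (ε-close {0}): {0,1,2}
'a' @ 1: {3,4,6,8}
'c' @ 2: {1,2,5,9}  ✓accept
'a' @ 3: {3,4,6,8}
'a' @ 4: {1,2,5,7}  ✓accept
'a' @ 5: {3,4,6,8}
'c' @ 6: {1,2,5,9}  ✓accept
'a' @ 7: {3,4,6,8}
'c' @ 8: {1,2,5,9}  ✓accept
'a' @ 9: {3,4,6,8}
'a' @ 10: {1,2,5,7}  ✓accept
after full input: {1,2,5,7}  (accept=1 in)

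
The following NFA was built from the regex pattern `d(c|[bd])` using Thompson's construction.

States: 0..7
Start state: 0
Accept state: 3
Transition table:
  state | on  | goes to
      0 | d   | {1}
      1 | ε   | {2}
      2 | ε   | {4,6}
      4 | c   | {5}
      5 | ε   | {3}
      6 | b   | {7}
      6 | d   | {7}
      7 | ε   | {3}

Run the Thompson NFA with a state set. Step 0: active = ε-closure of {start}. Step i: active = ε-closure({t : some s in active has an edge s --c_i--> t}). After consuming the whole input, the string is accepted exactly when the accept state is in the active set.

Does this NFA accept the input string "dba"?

initial (ε-close {0}): {0}
'd' @ 1: {1,2,4,6}
'b' @ 2: {3,7}  (accept∈set)
'a' @ 3: {}  — dead — no transitions
end set {} — state 3 not in

Answer: REJECT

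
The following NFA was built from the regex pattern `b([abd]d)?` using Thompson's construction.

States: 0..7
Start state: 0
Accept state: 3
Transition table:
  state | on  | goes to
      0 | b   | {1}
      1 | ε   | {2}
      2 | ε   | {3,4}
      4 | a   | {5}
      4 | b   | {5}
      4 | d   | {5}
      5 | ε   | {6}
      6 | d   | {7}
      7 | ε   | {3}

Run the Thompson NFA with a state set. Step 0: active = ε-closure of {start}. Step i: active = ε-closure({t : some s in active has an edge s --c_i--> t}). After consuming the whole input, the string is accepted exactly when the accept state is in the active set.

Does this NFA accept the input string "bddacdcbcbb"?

S₀ = ε-closure({0}) = {0}
'b' @ 1: {1,2,3,4}  ✓accept
'd' @ 2: {5,6}
'd' @ 3: {3,7}  ✓accept
'a' @ 4: {}  — dead — no transitions
rest 'cdcbcbb' ignored (set empty)
after full input: {}  (accept=3 not in)

Answer: REJECT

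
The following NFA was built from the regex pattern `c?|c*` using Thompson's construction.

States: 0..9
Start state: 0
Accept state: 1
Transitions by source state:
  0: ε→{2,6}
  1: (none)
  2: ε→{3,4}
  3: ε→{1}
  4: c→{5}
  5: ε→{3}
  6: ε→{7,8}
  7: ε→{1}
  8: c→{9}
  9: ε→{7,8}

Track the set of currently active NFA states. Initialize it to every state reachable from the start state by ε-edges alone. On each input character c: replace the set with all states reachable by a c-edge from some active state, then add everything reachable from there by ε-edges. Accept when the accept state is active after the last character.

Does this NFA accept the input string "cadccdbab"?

Answer: REJECT

Steps:
initial (ε-close {0}): {0,1,2,3,4,6,7,8}
'c' @ 1: {1,3,5,7,8,9}  [accepting]
'a' @ 2: {}  — no active states
rest 'dccdbab' ignored (set empty)
after full input: {}  (accept=1 not in)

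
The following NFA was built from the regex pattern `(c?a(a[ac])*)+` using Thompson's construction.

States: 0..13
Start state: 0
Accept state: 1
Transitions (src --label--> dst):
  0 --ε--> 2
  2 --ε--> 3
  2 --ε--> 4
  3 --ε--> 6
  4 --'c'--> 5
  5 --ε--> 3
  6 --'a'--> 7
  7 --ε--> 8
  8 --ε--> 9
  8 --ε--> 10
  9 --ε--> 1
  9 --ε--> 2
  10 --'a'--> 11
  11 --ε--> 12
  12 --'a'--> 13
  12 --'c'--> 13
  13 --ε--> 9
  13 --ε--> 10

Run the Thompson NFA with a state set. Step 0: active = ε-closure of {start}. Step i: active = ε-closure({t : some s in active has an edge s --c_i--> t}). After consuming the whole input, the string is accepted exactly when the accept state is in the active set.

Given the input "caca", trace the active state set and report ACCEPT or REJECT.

S₀ = ε-closure({0}) = {0,2,3,4,6}
'c' @ 1: {3,5,6}
'a' @ 2: {1,2,3,4,6,7,8,9,10}  [accepting]
'c' @ 3: {3,5,6}
'a' @ 4: {1,2,3,4,6,7,8,9,10}  [accepting]
after full input: {1,2,3,4,6,7,8,9,10}  (accept=1 in)

Answer: ACCEPT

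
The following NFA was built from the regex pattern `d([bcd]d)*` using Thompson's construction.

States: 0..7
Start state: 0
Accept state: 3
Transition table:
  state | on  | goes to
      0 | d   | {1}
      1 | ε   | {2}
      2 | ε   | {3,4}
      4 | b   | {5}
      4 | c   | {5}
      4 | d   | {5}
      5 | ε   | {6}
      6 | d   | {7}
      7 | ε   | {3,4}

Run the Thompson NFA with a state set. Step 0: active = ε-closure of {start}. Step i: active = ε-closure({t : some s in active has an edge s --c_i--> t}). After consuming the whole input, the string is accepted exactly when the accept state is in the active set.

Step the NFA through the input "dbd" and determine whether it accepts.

Answer: ACCEPT

Steps:
start: ε-closure({0}) = {0}
'd' @ 1: {1,2,3,4}  (accept∈set)
'b' @ 2: {5,6}
'd' @ 3: {3,4,7}  (accept∈set)
after full input: {3,4,7}  (accept=3 in)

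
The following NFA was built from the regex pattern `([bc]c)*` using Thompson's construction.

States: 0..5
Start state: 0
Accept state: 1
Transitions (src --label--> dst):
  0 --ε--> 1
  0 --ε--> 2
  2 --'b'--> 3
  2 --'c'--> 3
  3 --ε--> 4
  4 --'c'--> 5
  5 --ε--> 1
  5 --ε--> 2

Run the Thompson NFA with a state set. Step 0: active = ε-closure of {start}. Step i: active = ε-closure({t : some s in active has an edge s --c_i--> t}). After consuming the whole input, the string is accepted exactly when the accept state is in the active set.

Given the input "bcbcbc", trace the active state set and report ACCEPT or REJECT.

initial (ε-close {0}): {0,1,2}
'b' @ 1: {3,4}
'c' @ 2: {1,2,5}  ✓accept
'b' @ 3: {3,4}
'c' @ 4: {1,2,5}  ✓accept
'b' @ 5: {3,4}
'c' @ 6: {1,2,5}  ✓accept
after full input: {1,2,5}  (accept=1 in)

Answer: ACCEPT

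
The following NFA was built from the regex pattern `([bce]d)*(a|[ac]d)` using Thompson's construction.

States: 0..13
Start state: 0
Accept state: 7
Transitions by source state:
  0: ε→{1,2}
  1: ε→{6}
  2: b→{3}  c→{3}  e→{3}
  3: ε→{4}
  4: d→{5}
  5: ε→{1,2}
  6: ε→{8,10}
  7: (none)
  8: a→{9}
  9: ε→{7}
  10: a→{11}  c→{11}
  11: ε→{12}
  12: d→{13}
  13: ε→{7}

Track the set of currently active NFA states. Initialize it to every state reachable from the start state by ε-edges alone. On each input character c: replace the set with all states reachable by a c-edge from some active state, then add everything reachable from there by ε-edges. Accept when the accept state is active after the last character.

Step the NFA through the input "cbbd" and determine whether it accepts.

Answer: REJECT

Steps:
initial (ε-close {0}): {0,1,2,6,8,10}
'c' @ 1: {3,4,11,12}
'b' @ 2: {}  — no active states
rest 'bd' ignored (set empty)
end set {} — state 7 not in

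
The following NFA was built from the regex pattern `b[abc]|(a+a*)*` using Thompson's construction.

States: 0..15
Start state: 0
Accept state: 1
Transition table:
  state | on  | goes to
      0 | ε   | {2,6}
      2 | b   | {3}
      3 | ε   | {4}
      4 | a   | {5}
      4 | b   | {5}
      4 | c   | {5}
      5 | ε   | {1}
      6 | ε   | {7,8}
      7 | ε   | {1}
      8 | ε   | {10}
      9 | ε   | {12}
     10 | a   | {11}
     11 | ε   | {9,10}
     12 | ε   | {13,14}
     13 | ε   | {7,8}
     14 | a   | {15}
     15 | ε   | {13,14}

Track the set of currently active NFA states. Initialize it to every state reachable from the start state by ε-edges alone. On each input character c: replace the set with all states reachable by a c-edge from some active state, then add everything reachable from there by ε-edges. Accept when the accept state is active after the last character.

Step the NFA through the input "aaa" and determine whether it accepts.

Answer: ACCEPT

Steps:
S₀ = ε-closure({0}) = {0,1,2,6,7,8,10}
'a' @ 1: {1,7,8,9,10,11,12,13,14}  (accept∈set)
'a' @ 2: {1,7,8,9,10,11,12,13,14,15}  (accept∈set)
'a' @ 3: {1,7,8,9,10,11,12,13,14,15}  (accept∈set)
final: {1,7,8,9,10,11,12,13,14,15}; accept 1 in set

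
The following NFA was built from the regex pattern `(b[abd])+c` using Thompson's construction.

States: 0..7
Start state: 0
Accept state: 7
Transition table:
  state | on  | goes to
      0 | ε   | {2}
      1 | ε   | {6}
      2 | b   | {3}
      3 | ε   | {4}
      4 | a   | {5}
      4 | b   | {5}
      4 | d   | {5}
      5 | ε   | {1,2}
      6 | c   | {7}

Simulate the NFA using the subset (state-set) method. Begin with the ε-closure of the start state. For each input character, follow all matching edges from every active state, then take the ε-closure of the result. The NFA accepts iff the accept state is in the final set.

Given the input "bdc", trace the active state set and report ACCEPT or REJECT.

start: ε-closure({0}) = {0,2}
'b' @ 1: {3,4}
'd' @ 2: {1,2,5,6}
'c' @ 3: {7}  [accepting]
final: {7}; accept 7 in set

Answer: ACCEPT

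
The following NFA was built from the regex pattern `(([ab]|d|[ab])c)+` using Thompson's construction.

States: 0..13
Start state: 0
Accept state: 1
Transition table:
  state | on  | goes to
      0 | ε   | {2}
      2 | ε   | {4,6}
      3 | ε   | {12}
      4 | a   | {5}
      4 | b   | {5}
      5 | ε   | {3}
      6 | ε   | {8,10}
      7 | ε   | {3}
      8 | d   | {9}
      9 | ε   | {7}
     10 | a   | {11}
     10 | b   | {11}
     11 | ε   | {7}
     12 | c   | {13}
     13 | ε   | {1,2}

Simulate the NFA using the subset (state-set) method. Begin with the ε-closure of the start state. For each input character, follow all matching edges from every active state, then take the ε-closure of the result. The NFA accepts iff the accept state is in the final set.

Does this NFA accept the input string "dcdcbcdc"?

start: ε-closure({0}) = {0,2,4,6,8,10}
'd' @ 1: {3,7,9,12}
'c' @ 2: {1,2,4,6,8,10,13}  [accepting]
'd' @ 3: {3,7,9,12}
'c' @ 4: {1,2,4,6,8,10,13}  [accepting]
'b' @ 5: {3,5,7,11,12}
'c' @ 6: {1,2,4,6,8,10,13}  [accepting]
'd' @ 7: {3,7,9,12}
'c' @ 8: {1,2,4,6,8,10,13}  [accepting]
final: {1,2,4,6,8,10,13}; accept 1 in set

Answer: ACCEPT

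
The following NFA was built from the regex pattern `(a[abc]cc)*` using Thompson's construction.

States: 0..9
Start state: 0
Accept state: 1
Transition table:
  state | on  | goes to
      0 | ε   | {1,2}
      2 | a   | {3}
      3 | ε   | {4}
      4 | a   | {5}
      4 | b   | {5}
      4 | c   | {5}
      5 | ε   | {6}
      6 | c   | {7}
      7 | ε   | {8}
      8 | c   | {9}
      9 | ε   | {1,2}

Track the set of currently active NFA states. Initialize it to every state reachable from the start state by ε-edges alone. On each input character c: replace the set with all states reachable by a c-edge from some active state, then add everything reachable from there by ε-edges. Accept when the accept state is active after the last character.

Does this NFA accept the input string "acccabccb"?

initial (ε-close {0}): {0,1,2}
'a' @ 1: {3,4}
'c' @ 2: {5,6}
'c' @ 3: {7,8}
'c' @ 4: {1,2,9}  [accepting]
'a' @ 5: {3,4}
'b' @ 6: {5,6}
'c' @ 7: {7,8}
'c' @ 8: {1,2,9}  [accepting]
'b' @ 9: {}  — no active states
end set {} — state 1 not in

Answer: REJECT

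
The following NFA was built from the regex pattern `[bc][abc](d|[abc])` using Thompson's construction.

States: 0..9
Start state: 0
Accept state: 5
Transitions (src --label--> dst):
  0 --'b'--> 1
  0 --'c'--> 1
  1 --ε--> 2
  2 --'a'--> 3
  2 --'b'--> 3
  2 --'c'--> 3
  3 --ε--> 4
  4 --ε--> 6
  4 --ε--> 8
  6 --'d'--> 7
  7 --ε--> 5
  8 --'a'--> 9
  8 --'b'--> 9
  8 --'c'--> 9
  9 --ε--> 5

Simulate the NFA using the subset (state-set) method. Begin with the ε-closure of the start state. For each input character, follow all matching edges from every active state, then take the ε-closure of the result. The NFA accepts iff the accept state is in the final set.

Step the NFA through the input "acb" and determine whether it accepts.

S₀ = ε-closure({0}) = {0}
'a' @ 1: {}  — dead — no transitions
rest 'cb' ignored (set empty)
after full input: {}  (accept=5 not in)

Answer: REJECT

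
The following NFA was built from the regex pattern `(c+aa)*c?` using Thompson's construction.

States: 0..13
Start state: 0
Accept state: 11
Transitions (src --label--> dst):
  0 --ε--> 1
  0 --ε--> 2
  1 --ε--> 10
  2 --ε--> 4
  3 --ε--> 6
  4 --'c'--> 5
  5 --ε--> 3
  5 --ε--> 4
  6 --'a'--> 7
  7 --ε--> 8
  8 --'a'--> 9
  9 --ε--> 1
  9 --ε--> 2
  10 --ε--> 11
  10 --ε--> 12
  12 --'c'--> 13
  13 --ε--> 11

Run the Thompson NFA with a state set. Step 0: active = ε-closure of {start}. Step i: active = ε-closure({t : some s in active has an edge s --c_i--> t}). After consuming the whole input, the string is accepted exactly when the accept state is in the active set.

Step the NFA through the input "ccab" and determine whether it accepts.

initial (ε-close {0}): {0,1,2,4,10,11,12}
'c' @ 1: {3,4,5,6,11,13}  [accepting]
'c' @ 2: {3,4,5,6}
'a' @ 3: {7,8}
'b' @ 4: {}  — dead — no transitions
after full input: {}  (accept=11 not in)

Answer: REJECT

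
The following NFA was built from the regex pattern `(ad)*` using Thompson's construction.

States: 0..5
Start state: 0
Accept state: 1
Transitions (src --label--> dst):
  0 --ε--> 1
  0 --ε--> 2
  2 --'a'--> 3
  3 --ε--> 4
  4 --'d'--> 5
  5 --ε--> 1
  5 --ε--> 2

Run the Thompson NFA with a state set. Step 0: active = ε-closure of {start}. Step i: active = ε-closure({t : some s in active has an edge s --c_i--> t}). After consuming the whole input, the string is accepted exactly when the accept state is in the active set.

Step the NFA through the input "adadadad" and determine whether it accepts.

S₀ = ε-closure({0}) = {0,1,2}
'a' @ 1: {3,4}
'd' @ 2: {1,2,5}  [accepting]
'a' @ 3: {3,4}
'd' @ 4: {1,2,5}  [accepting]
'a' @ 5: {3,4}
'd' @ 6: {1,2,5}  [accepting]
'a' @ 7: {3,4}
'd' @ 8: {1,2,5}  [accepting]
after full input: {1,2,5}  (accept=1 in)

Answer: ACCEPT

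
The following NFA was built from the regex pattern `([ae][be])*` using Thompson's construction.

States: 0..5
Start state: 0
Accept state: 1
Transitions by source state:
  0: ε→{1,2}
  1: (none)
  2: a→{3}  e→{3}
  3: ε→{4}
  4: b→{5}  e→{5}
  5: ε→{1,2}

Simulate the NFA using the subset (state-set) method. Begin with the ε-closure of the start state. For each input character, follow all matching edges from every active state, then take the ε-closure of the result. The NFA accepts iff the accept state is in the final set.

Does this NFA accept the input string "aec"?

Answer: REJECT

Steps:
initial (ε-close {0}): {0,1,2}
'a' @ 1: {3,4}
'e' @ 2: {1,2,5}  [accepting]
'c' @ 3: {}  — no active states
end set {} — state 1 not in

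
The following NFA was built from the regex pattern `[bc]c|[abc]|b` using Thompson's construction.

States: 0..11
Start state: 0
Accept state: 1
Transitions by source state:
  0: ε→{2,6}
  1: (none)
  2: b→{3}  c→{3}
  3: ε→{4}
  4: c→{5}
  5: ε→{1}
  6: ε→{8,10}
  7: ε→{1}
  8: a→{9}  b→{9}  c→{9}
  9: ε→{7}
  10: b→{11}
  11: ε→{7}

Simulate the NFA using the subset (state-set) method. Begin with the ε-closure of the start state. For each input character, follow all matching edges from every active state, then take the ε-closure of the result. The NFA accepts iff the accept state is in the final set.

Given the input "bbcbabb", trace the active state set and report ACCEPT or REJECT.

Answer: REJECT

Steps:
start: ε-closure({0}) = {0,2,6,8,10}
'b' @ 1: {1,3,4,7,9,11}  ✓accept
'b' @ 2: {}  — no active states
rest 'cbabb' ignored (set empty)
after full input: {}  (accept=1 not in)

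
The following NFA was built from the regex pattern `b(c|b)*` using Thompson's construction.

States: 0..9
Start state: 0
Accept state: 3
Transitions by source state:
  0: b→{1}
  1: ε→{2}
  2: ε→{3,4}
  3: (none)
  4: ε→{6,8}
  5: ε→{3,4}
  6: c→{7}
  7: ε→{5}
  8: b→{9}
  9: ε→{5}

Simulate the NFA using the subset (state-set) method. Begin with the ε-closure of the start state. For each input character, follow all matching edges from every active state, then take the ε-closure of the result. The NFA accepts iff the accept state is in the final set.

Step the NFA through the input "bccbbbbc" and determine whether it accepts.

Answer: ACCEPT

Steps:
initial (ε-close {0}): {0}
'b' @ 1: {1,2,3,4,6,8}  ✓accept
'c' @ 2: {3,4,5,6,7,8}  ✓accept
'c' @ 3: {3,4,5,6,7,8}  ✓accept
'b' @ 4: {3,4,5,6,8,9}  ✓accept
'b' @ 5: {3,4,5,6,8,9}  ✓accept
'b' @ 6: {3,4,5,6,8,9}  ✓accept
'b' @ 7: {3,4,5,6,8,9}  ✓accept
'c' @ 8: {3,4,5,6,7,8}  ✓accept
end set {3,4,5,6,7,8} — state 3 in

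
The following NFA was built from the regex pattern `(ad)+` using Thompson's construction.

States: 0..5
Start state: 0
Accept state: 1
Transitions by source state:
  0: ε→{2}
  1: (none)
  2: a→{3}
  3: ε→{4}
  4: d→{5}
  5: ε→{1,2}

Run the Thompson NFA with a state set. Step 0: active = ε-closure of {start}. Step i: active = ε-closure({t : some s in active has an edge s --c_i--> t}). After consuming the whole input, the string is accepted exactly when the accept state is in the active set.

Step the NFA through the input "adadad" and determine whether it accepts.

initial (ε-close {0}): {0,2}
'a' @ 1: {3,4}
'd' @ 2: {1,2,5}  ✓accept
'a' @ 3: {3,4}
'd' @ 4: {1,2,5}  ✓accept
'a' @ 5: {3,4}
'd' @ 6: {1,2,5}  ✓accept
end set {1,2,5} — state 1 in

Answer: ACCEPT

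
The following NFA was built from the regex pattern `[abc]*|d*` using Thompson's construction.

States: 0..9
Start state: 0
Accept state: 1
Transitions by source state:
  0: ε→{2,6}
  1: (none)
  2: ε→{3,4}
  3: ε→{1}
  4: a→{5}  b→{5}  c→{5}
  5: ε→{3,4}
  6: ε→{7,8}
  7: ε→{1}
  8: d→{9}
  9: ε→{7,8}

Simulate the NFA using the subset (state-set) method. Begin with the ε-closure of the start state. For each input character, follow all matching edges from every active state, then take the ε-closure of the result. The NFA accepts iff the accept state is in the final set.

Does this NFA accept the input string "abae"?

Answer: REJECT

Derivation:
initial (ε-close {0}): {0,1,2,3,4,6,7,8}
'a' @ 1: {1,3,4,5}  [accepting]
'b' @ 2: {1,3,4,5}  [accepting]
'a' @ 3: {1,3,4,5}  [accepting]
'e' @ 4: {}  — state set empty
after full input: {}  (accept=1 not in)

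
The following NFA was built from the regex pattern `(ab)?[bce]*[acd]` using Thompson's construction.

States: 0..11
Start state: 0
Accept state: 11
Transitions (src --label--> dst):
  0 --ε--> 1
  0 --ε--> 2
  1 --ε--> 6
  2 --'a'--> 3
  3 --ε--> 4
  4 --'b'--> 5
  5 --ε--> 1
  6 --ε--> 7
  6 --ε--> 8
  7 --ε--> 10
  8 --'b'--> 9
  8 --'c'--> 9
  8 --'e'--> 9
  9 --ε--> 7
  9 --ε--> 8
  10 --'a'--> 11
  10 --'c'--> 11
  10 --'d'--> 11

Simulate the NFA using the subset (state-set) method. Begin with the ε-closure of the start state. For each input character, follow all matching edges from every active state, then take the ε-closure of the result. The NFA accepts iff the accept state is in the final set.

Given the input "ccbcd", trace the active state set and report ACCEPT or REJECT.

initial (ε-close {0}): {0,1,2,6,7,8,10}
'c' @ 1: {7,8,9,10,11}  ✓accept
'c' @ 2: {7,8,9,10,11}  ✓accept
'b' @ 3: {7,8,9,10}
'c' @ 4: {7,8,9,10,11}  ✓accept
'd' @ 5: {11}  ✓accept
after full input: {11}  (accept=11 in)

Answer: ACCEPT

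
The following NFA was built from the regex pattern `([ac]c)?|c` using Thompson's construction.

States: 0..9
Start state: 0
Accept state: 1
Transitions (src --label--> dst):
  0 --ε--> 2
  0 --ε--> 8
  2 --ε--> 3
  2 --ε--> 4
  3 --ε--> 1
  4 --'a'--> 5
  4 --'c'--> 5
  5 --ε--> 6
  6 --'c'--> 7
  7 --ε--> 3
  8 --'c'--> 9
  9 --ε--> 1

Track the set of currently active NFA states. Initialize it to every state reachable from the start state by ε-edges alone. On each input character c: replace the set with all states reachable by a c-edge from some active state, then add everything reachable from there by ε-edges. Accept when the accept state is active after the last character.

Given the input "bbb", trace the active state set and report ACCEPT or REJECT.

Answer: REJECT

Derivation:
S₀ = ε-closure({0}) = {0,1,2,3,4,8}
'b' @ 1: {}  — no active states
rest 'bb' ignored (set empty)
final: {}; accept 1 not in set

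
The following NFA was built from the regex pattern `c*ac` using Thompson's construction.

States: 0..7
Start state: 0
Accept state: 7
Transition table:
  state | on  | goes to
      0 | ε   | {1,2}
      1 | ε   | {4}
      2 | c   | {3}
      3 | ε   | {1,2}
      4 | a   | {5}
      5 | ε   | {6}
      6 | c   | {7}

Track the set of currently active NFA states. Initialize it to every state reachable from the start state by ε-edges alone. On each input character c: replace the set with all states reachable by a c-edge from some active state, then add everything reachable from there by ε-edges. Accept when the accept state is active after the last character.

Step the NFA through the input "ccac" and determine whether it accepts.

initial (ε-close {0}): {0,1,2,4}
'c' @ 1: {1,2,3,4}
'c' @ 2: {1,2,3,4}
'a' @ 3: {5,6}
'c' @ 4: {7}  ✓accept
after full input: {7}  (accept=7 in)

Answer: ACCEPT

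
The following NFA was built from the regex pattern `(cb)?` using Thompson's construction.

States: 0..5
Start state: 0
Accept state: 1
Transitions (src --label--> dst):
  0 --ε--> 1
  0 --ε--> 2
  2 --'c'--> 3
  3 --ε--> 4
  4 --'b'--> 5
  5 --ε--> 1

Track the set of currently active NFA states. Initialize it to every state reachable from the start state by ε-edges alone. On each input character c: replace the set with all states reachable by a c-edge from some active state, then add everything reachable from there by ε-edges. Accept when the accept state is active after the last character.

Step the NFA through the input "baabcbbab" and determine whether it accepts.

Answer: REJECT

Derivation:
start: ε-closure({0}) = {0,1,2}
'b' @ 1: {}  — no active states
rest 'aabcbbab' ignored (set empty)
final: {}; accept 1 not in set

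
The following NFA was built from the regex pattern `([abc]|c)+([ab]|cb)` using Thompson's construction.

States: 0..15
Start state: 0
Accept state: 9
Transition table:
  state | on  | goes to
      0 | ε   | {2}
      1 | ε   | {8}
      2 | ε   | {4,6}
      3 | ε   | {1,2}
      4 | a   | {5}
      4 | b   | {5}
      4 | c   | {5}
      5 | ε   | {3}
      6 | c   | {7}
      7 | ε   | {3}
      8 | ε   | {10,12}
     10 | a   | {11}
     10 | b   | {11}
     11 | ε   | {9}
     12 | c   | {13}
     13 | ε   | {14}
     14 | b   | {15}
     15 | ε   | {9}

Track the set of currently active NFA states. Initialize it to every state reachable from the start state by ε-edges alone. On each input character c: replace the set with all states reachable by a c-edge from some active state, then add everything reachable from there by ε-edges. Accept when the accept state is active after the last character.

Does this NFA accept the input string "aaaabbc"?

initial (ε-close {0}): {0,2,4,6}
'a' @ 1: {1,2,3,4,5,6,8,10,12}
'a' @ 2: {1,2,3,4,5,6,8,9,10,11,12}  [accepting]
'a' @ 3: {1,2,3,4,5,6,8,9,10,11,12}  [accepting]
'a' @ 4: {1,2,3,4,5,6,8,9,10,11,12}  [accepting]
'b' @ 5: {1,2,3,4,5,6,8,9,10,11,12}  [accepting]
'b' @ 6: {1,2,3,4,5,6,8,9,10,11,12}  [accepting]
'c' @ 7: {1,2,3,4,5,6,7,8,10,12,13,14}
after full input: {1,2,3,4,5,6,7,8,10,12,13,14}  (accept=9 not in)

Answer: REJECT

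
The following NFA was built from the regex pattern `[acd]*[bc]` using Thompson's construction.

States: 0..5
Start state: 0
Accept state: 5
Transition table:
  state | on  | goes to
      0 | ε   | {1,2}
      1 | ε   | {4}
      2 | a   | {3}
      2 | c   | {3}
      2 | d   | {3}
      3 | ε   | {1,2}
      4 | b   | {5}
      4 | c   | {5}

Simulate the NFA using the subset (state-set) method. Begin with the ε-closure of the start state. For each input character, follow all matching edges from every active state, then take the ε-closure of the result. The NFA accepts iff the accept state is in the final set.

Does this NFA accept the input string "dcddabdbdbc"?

Answer: REJECT

Trace:
start: ε-closure({0}) = {0,1,2,4}
'd' @ 1: {1,2,3,4}
'c' @ 2: {1,2,3,4,5}  (accept∈set)
'd' @ 3: {1,2,3,4}
'd' @ 4: {1,2,3,4}
'a' @ 5: {1,2,3,4}
'b' @ 6: {5}  (accept∈set)
'd' @ 7: {}  — dead — no transitions
rest 'bdbc' ignored (set empty)
final: {}; accept 5 not in set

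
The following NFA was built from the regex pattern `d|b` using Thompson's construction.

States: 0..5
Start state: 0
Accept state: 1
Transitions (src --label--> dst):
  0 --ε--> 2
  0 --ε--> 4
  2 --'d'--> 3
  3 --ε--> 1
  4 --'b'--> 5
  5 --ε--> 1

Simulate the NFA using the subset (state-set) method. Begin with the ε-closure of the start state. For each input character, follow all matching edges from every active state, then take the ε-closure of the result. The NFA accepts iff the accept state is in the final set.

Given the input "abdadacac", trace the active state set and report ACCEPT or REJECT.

initial (ε-close {0}): {0,2,4}
'a' @ 1: {}  — state set empty
rest 'bdadacac' ignored (set empty)
final: {}; accept 1 not in set

Answer: REJECT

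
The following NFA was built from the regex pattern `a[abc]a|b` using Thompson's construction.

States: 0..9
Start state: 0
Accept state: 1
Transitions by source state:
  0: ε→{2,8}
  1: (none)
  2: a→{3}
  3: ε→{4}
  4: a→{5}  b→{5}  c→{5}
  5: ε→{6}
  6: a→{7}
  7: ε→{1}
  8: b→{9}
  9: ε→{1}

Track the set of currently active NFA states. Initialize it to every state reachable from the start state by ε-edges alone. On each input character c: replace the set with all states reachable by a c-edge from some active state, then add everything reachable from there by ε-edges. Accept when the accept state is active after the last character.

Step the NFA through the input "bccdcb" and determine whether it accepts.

Answer: REJECT

Trace:
initial (ε-close {0}): {0,2,8}
'b' @ 1: {1,9}  ✓accept
'c' @ 2: {}  — no active states
rest 'cdcb' ignored (set empty)
after full input: {}  (accept=1 not in)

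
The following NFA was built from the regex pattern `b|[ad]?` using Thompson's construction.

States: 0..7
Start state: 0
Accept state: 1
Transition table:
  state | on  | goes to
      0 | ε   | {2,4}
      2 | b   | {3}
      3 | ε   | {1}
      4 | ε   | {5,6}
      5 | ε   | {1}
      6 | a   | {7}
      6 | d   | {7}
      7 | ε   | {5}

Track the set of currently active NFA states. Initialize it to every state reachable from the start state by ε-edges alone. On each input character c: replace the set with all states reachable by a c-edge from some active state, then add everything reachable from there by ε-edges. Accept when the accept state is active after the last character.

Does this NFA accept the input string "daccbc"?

Answer: REJECT

Steps:
S₀ = ε-closure({0}) = {0,1,2,4,5,6}
'd' @ 1: {1,5,7}  [accepting]
'a' @ 2: {}  — dead — no transitions
rest 'ccbc' ignored (set empty)
final: {}; accept 1 not in set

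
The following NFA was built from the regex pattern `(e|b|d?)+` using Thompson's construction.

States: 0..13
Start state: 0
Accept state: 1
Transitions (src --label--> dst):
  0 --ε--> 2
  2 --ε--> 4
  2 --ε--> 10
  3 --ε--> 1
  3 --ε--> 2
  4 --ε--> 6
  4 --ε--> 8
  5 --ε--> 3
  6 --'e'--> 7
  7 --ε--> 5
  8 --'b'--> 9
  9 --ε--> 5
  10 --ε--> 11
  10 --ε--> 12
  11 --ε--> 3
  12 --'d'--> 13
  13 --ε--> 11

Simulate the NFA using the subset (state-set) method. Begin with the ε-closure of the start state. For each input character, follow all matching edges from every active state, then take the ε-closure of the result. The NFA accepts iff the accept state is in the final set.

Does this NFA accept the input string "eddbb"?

Answer: ACCEPT

Trace:
start: ε-closure({0}) = {0,1,2,3,4,6,8,10,11,12}
'e' @ 1: {1,2,3,4,5,6,7,8,10,11,12}  ✓accept
'd' @ 2: {1,2,3,4,6,8,10,11,12,13}  ✓accept
'd' @ 3: {1,2,3,4,6,8,10,11,12,13}  ✓accept
'b' @ 4: {1,2,3,4,5,6,8,9,10,11,12}  ✓accept
'b' @ 5: {1,2,3,4,5,6,8,9,10,11,12}  ✓accept
final: {1,2,3,4,5,6,8,9,10,11,12}; accept 1 in set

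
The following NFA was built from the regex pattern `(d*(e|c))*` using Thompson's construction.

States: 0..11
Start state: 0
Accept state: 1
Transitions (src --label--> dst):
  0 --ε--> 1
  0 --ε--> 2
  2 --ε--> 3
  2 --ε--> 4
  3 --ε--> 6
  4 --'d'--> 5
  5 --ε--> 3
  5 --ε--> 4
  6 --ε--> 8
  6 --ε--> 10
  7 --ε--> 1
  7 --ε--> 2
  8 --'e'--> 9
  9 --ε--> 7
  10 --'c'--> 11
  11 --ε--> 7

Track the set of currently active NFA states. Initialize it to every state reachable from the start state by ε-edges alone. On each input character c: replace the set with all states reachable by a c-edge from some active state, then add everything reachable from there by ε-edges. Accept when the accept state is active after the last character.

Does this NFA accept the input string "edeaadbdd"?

initial (ε-close {0}): {0,1,2,3,4,6,8,10}
'e' @ 1: {1,2,3,4,6,7,8,9,10}  ✓accept
'd' @ 2: {3,4,5,6,8,10}
'e' @ 3: {1,2,3,4,6,7,8,9,10}  ✓accept
'a' @ 4: {}  — state set empty
rest 'adbdd' ignored (set empty)
final: {}; accept 1 not in set

Answer: REJECT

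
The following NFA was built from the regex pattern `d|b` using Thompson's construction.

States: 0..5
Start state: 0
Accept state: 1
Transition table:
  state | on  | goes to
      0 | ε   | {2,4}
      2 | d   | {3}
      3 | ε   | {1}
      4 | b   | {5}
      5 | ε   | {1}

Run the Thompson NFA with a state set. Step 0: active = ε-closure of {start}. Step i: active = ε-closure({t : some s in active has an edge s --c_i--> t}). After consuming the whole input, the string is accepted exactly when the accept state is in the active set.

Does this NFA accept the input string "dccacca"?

initial (ε-close {0}): {0,2,4}
'd' @ 1: {1,3}  ✓accept
'c' @ 2: {}  — no active states
rest 'cacca' ignored (set empty)
final: {}; accept 1 not in set

Answer: REJECT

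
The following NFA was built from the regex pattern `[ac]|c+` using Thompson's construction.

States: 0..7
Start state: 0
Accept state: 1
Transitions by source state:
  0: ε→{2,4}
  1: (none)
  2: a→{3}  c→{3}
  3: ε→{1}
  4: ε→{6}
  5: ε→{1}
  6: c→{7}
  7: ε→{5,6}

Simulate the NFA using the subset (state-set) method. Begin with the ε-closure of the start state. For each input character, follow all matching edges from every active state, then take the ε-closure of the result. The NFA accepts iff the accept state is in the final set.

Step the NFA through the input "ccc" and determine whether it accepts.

Answer: ACCEPT

Trace:
initial (ε-close {0}): {0,2,4,6}
'c' @ 1: {1,3,5,6,7}  (accept∈set)
'c' @ 2: {1,5,6,7}  (accept∈set)
'c' @ 3: {1,5,6,7}  (accept∈set)
end set {1,5,6,7} — state 1 in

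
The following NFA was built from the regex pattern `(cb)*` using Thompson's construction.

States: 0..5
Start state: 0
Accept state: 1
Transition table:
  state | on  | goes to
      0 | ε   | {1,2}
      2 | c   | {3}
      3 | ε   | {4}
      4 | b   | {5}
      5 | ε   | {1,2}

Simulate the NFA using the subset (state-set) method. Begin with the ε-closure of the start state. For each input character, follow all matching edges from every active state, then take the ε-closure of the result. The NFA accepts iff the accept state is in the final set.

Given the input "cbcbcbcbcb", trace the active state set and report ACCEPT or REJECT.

Answer: ACCEPT

Trace:
start: ε-closure({0}) = {0,1,2}
'c' @ 1: {3,4}
'b' @ 2: {1,2,5}  (accept∈set)
'c' @ 3: {3,4}
'b' @ 4: {1,2,5}  (accept∈set)
'c' @ 5: {3,4}
'b' @ 6: {1,2,5}  (accept∈set)
'c' @ 7: {3,4}
'b' @ 8: {1,2,5}  (accept∈set)
'c' @ 9: {3,4}
'b' @ 10: {1,2,5}  (accept∈set)
end set {1,2,5} — state 1 in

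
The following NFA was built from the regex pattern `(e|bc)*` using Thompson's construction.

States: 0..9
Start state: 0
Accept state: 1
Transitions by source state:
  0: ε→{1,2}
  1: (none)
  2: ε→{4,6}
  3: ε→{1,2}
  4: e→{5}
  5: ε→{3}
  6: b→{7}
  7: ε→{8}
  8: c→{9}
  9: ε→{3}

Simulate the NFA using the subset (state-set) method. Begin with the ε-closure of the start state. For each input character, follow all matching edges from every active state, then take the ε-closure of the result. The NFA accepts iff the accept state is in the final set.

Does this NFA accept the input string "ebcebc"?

Answer: ACCEPT

Derivation:
S₀ = ε-closure({0}) = {0,1,2,4,6}
'e' @ 1: {1,2,3,4,5,6}  [accepting]
'b' @ 2: {7,8}
'c' @ 3: {1,2,3,4,6,9}  [accepting]
'e' @ 4: {1,2,3,4,5,6}  [accepting]
'b' @ 5: {7,8}
'c' @ 6: {1,2,3,4,6,9}  [accepting]
end set {1,2,3,4,6,9} — state 1 in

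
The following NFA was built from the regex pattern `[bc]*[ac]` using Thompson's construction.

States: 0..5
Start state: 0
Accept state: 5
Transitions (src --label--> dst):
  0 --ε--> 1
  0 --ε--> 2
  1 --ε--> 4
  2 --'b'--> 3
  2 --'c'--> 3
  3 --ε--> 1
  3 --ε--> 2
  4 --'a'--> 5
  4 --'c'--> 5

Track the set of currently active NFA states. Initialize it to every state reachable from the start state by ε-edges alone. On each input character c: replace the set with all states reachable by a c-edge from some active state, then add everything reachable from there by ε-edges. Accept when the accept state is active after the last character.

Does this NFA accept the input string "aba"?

Answer: REJECT

Trace:
S₀ = ε-closure({0}) = {0,1,2,4}
'a' @ 1: {5}  (accept∈set)
'b' @ 2: {}  — dead — no transitions
rest 'a' ignored (set empty)
end set {} — state 5 not in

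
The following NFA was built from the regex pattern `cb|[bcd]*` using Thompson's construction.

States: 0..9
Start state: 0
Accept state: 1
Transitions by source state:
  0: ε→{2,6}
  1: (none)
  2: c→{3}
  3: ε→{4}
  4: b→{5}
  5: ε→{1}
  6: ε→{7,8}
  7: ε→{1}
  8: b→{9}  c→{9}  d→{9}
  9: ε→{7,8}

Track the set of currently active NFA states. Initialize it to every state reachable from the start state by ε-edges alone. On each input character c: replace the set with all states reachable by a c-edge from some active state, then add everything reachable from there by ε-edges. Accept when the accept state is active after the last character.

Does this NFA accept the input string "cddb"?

Answer: ACCEPT

Steps:
start: ε-closure({0}) = {0,1,2,6,7,8}
'c' @ 1: {1,3,4,7,8,9}  [accepting]
'd' @ 2: {1,7,8,9}  [accepting]
'd' @ 3: {1,7,8,9}  [accepting]
'b' @ 4: {1,7,8,9}  [accepting]
final: {1,7,8,9}; accept 1 in set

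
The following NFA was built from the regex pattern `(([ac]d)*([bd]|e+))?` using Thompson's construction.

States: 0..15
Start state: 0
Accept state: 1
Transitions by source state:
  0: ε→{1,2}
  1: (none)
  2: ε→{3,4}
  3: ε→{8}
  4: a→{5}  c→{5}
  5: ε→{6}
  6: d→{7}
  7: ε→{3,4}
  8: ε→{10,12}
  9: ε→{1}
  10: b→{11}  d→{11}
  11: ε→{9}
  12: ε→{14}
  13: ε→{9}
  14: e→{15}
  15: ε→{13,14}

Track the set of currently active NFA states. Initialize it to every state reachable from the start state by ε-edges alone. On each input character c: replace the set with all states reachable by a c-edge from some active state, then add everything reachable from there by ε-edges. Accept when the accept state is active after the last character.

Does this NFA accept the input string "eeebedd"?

Answer: REJECT

Steps:
start: ε-closure({0}) = {0,1,2,3,4,8,10,12,14}
'e' @ 1: {1,9,13,14,15}  ✓accept
'e' @ 2: {1,9,13,14,15}  ✓accept
'e' @ 3: {1,9,13,14,15}  ✓accept
'b' @ 4: {}  — state set empty
rest 'edd' ignored (set empty)
end set {} — state 1 not in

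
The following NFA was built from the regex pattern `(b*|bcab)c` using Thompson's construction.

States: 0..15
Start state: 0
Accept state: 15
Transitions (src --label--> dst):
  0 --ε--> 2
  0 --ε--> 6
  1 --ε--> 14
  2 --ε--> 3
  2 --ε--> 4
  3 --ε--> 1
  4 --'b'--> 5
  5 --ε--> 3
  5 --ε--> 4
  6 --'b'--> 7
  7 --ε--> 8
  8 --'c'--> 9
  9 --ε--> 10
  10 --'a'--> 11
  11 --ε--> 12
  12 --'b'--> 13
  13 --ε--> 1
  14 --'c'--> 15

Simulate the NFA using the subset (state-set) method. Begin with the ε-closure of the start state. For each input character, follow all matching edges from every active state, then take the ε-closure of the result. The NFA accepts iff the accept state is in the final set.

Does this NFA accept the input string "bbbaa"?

Answer: REJECT

Derivation:
start: ε-closure({0}) = {0,1,2,3,4,6,14}
'b' @ 1: {1,3,4,5,7,8,14}
'b' @ 2: {1,3,4,5,14}
'b' @ 3: {1,3,4,5,14}
'a' @ 4: {}  — dead — no transitions
rest 'a' ignored (set empty)
end set {} — state 15 not in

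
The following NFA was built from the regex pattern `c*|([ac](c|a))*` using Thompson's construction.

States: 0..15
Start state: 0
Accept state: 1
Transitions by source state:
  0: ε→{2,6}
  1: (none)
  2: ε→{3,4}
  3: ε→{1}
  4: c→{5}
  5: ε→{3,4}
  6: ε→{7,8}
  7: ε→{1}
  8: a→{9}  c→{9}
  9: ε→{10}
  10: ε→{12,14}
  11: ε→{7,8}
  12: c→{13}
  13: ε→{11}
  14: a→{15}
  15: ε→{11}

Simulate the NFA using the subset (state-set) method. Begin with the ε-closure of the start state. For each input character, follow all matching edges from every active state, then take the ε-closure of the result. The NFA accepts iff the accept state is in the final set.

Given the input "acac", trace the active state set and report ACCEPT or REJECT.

Answer: ACCEPT

Trace:
initial (ε-close {0}): {0,1,2,3,4,6,7,8}
'a' @ 1: {9,10,12,14}
'c' @ 2: {1,7,8,11,13}  (accept∈set)
'a' @ 3: {9,10,12,14}
'c' @ 4: {1,7,8,11,13}  (accept∈set)
end set {1,7,8,11,13} — state 1 in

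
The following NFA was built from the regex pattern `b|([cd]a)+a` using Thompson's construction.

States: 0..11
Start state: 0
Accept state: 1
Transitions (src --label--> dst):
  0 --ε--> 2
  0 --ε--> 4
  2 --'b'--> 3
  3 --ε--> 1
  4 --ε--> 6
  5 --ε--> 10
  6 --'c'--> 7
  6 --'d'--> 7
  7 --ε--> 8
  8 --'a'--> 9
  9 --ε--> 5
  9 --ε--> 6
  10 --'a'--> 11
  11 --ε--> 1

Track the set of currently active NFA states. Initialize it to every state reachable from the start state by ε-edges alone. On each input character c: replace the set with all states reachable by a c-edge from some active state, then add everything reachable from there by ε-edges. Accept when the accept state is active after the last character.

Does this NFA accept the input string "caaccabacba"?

Answer: REJECT

Derivation:
initial (ε-close {0}): {0,2,4,6}
'c' @ 1: {7,8}
'a' @ 2: {5,6,9,10}
'a' @ 3: {1,11}  (accept∈set)
'c' @ 4: {}  — no active states
rest 'cabacba' ignored (set empty)
after full input: {}  (accept=1 not in)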